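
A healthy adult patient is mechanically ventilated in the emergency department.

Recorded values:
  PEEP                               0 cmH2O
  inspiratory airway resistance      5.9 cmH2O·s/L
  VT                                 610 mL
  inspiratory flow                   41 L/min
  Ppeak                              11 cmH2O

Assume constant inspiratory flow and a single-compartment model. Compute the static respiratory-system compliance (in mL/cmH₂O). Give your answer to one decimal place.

87.5

Flow: 41 L/min ÷ 60 = 0.6833 L/s.
Equation of motion (constant flow): PIP = Vt/C + R·V̇ + PEEP.
Vt/C = PIP − R·V̇ − PEEP = 11 − 5.9×0.6833 − 0 = 11 − 4.031 − 0 = 6.969 cmH2O.
C = Vt / 6.969 = 610 / 6.969 = 87.53 mL/cmH2O.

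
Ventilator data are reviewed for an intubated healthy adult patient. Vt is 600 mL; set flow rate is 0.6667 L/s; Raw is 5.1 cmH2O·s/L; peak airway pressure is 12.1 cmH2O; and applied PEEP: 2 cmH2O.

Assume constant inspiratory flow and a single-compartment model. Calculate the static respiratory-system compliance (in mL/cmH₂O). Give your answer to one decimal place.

Equation of motion (constant flow): PIP = Vt/C + R·V̇ + PEEP.
Vt/C = PIP − R·V̇ − PEEP = 12.1 − 5.1×0.6667 − 2 = 12.1 − 3.4 − 2 = 6.7 cmH2O.
C = Vt / 6.7 = 600 / 6.7 = 89.552 mL/cmH2O.

89.6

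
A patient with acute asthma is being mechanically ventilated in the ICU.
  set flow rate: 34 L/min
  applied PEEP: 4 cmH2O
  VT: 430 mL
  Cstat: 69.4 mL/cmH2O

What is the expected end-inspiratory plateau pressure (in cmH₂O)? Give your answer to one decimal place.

10.2

Pplat = PEEP + Vt / Cstat = 4 + 430 / 69.4 = 4 + 6.196 = 10.196 cmH2O.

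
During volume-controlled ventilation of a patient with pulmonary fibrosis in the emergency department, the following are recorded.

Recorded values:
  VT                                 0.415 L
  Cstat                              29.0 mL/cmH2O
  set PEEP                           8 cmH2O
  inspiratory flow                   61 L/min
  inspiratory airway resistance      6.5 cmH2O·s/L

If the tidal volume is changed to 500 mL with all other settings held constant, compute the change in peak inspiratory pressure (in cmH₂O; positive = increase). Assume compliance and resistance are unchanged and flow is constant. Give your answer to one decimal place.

PIP = Vt/C + R·V̇ + PEEP (constant-flow equation of motion).
Only the elastic term changes: ΔPIP = ΔVt / C = (500 − 415) / 29.0 = 2.931 cmH2O.

2.9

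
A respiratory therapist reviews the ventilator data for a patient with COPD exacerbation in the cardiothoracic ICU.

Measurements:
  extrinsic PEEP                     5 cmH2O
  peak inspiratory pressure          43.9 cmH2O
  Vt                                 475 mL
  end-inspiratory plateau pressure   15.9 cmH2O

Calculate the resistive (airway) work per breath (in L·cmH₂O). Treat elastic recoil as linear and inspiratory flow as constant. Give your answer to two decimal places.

With constant inspiratory flow the resistive pressure is constant at PIP − Pplat = 43.9 − 15.9 = 28.0 cmH2O, so resistive work = 28.0 × 0.475 = 13.3 L·cmH2O.

13.30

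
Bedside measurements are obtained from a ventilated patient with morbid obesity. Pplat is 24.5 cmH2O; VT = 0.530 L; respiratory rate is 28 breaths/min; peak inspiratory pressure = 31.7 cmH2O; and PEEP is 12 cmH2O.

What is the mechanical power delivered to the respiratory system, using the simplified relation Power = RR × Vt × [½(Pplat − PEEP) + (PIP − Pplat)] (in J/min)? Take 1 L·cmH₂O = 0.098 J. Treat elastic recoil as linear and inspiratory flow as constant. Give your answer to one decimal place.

19.6

Per-breath work = Vt × [½(Pplat−PEEP) + (PIP−Pplat)] = 0.530 × [0.5×12.5 + 7.2] = 0.530 × 13.45 = 7.129 L·cmH2O.
Power = 28 × 7.129 = 199.61 L·cmH2O/min.
× 0.098 J/(L·cmH2O) → 19.562 J/min.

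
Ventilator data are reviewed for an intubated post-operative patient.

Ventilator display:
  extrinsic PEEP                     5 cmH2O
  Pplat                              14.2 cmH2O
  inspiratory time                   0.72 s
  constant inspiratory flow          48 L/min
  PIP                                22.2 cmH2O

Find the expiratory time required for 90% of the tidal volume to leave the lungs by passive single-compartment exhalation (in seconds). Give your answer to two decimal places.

1.44

Flow: 48 L/min ÷ 60 = 0.8 L/s.
Vt = flow × Ti = 0.8 L/s × 0.72 s × 1000 mL/L = 576.0 mL.
R = (PIP − Pplat)/V̇ = (22.2 − 14.2) / 0.8 = 8.0/0.8 = 10.0 cmH2O·s/L.
C = Vt/(Pplat − PEEP) = 576.0 / (14.2 − 5) = 576.0/9.2 = 62.609 mL/cmH2O.
τ = R × C = 10.0 × 0.06261 L/cmH2O = 0.6261 s.
t = −τ·ln(1 − 0.90) = −0.6261·ln(0.1) = 1.442 s.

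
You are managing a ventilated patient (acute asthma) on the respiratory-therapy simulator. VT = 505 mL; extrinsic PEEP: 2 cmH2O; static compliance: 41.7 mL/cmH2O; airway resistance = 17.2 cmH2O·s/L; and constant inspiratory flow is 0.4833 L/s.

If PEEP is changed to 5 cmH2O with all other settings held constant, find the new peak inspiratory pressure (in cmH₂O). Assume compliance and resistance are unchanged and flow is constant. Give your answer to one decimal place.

PIP = Vt/C + R·V̇ + PEEP (constant-flow equation of motion).
Only the baseline term changes: ΔPIP = ΔPEEP = 5 − 2 = 3.0 cmH2O.
Original PIP = 505/41.7 + 17.2×0.4833 + 2 = 22.423 cmH2O; new PIP = 22.423 + (3.0) = 25.423 cmH2O.

25.4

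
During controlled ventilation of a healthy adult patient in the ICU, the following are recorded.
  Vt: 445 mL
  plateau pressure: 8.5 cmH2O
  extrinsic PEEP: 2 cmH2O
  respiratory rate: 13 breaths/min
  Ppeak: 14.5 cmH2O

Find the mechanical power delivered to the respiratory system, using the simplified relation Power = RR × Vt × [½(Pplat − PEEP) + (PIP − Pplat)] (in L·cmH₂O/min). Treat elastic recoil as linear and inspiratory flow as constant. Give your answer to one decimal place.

53.5

Per-breath work = Vt × [½(Pplat−PEEP) + (PIP−Pplat)] = 0.445 × [0.5×6.5 + 6.0] = 0.445 × 9.25 = 4.116 L·cmH2O.
Power = 13 × 4.116 = 53.508 L·cmH2O/min.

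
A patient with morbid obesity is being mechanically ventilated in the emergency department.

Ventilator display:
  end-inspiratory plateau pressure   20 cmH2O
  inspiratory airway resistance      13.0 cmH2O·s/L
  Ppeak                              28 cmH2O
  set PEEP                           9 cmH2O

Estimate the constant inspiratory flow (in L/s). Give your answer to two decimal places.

0.62

flow = (PIP − Pplat) / Raw = 8.0 / 13.0 = 0.6154 L/s.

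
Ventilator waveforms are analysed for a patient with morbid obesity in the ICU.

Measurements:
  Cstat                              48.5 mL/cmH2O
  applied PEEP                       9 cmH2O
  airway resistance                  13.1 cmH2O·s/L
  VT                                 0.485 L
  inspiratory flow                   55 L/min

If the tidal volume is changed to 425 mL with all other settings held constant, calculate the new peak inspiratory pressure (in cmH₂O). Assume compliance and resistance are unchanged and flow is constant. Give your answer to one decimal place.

29.8

Flow: 55 L/min ÷ 60 = 0.9167 L/s.
PIP = Vt/C + R·V̇ + PEEP (constant-flow equation of motion).
Only the elastic term changes: ΔPIP = ΔVt / C = (425 − 485) / 48.5 = -1.237 cmH2O.
Original PIP = 485/48.5 + 13.1×0.9167 + 9 = 31.009 cmH2O; new PIP = 31.009 + (-1.237) = 29.772 cmH2O.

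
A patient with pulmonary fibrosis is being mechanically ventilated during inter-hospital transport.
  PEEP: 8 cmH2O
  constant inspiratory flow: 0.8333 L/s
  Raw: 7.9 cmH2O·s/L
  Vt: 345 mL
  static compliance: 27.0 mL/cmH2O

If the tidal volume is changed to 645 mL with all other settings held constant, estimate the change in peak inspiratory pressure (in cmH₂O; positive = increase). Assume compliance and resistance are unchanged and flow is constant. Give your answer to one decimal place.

11.1

PIP = Vt/C + R·V̇ + PEEP (constant-flow equation of motion).
Only the elastic term changes: ΔPIP = ΔVt / C = (645 − 345) / 27.0 = 11.111 cmH2O.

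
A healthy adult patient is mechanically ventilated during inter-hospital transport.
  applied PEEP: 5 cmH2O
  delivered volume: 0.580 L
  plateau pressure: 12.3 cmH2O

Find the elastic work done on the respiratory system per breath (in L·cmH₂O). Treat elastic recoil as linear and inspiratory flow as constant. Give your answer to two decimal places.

Elastic work ≈ ½ × (Pplat − PEEP) × Vt = 0.5 × (12.3 − 5) × 0.580 L = 0.5 × 7.3 × 0.580 = 2.117 L·cmH2O.

2.12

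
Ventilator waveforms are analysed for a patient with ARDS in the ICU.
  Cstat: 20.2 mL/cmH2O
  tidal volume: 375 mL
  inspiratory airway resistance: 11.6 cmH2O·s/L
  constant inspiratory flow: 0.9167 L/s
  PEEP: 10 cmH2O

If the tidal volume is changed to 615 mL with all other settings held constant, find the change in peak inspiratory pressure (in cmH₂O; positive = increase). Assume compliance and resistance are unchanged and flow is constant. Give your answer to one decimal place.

11.9

PIP = Vt/C + R·V̇ + PEEP (constant-flow equation of motion).
Only the elastic term changes: ΔPIP = ΔVt / C = (615 − 375) / 20.2 = 11.881 cmH2O.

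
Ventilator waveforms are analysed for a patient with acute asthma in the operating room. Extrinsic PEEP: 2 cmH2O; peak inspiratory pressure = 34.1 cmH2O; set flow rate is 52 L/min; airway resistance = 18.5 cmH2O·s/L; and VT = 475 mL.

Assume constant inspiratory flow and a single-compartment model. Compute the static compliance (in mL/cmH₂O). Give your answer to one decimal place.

Flow: 52 L/min ÷ 60 = 0.8667 L/s.
Equation of motion (constant flow): PIP = Vt/C + R·V̇ + PEEP.
Vt/C = PIP − R·V̇ − PEEP = 34.1 − 18.5×0.8667 − 2 = 34.1 − 16.034 − 2 = 16.066 cmH2O.
C = Vt / 16.066 = 475 / 16.066 = 29.566 mL/cmH2O.

29.6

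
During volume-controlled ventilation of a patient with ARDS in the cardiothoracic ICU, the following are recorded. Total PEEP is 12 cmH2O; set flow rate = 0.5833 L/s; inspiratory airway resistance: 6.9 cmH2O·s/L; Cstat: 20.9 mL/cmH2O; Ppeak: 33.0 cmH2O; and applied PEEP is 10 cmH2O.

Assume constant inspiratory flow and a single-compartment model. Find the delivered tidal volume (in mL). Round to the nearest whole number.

Total PEEP = 12 cmH2O (set 10 + intrinsic 2); this is the baseline alveolar pressure.
Equation of motion (constant flow): PIP = Vt/C + R·V̇ + PEEP.
Vt/C = PIP − R·V̇ − PEEP = 33.0 − 4.025 − 12 = 16.975 cmH2O.
Vt = C × 16.975 = 20.9 × 16.975 = 354.78 mL.

355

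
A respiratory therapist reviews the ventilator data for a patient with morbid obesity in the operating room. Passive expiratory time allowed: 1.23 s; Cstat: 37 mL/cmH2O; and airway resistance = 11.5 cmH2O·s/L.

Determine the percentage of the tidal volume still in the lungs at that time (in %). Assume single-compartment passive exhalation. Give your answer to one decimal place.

5.6

τ = R × C = 11.5 × 37 mL/cmH2O = 11.5 × 0.037 L/cmH2O = 0.4255 s.
Passive exhalation: V(t)/V₀ = e^(−t/τ) = e^(−1.23/0.4255) = 0.05554.
Fraction remaining = 0.05554 → 5.554%.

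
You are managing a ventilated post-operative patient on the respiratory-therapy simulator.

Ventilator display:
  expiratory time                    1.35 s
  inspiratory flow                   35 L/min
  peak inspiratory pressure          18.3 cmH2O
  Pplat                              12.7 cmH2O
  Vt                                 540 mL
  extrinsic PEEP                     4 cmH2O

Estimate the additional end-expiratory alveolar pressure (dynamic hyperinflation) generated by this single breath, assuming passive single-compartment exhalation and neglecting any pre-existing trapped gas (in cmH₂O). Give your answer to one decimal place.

Flow: 35 L/min ÷ 60 = 0.5833 L/s.
R = (PIP − Pplat)/V̇ = (18.3 − 12.7) / 0.5833 = 5.6/0.5833 = 9.601 cmH2O·s/L.
C = Vt/(Pplat − PEEP) = 540.0 / (12.7 − 4) = 540.0/8.7 = 62.069 mL/cmH2O.
τ = R × C = 9.601 × 0.06207 L/cmH2O = 0.5959 s.
Fraction remaining = e^(−Te/τ) = e^(−1.35/0.5959) = 0.1038; trapped volume = 540.0 × 0.1038 = 56.052 mL.
Additional alveolar pressure from trapping ≈ V_trapped / C = 56.052 / 62.069 = 0.9031 cmH2O.

0.9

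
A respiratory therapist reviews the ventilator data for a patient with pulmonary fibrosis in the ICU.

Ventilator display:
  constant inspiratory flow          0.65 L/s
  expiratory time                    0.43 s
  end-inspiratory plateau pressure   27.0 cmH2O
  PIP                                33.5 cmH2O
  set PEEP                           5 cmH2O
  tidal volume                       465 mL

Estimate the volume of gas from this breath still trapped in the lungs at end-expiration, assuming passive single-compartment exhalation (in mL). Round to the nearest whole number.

R = (PIP − Pplat)/V̇ = (33.5 − 27.0) / 0.65 = 6.5/0.65 = 10.0 cmH2O·s/L.
C = Vt/(Pplat − PEEP) = 465.0 / (27.0 − 5) = 465.0/22.0 = 21.136 mL/cmH2O.
τ = R × C = 10.0 × 0.02114 L/cmH2O = 0.2114 s.
Fraction remaining = e^(−Te/τ) = e^(−0.43/0.2114) = 0.1308.
Trapped volume = 465.0 × 0.1308 = 60.822 mL.

61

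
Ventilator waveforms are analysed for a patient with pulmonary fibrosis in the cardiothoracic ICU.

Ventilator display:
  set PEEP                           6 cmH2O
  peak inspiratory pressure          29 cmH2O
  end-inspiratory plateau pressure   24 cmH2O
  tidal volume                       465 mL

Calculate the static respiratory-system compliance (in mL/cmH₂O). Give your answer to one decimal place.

Cstat = Vt / (Pplat − PEEP) = 465 / (24 − 6) = 465 / 18.0 = 25.833 mL/cmH2O.

25.8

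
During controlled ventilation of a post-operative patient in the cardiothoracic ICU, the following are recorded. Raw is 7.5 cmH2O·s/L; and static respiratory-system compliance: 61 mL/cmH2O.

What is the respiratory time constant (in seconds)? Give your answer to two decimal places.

τ = R × C = 7.5 × 61 mL/cmH2O = 7.5 × 0.061 L/cmH2O = 0.4575 s.

0.46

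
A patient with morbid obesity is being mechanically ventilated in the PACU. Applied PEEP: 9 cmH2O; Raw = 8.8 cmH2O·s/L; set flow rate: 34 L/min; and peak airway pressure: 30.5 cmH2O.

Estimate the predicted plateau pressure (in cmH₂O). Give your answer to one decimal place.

Flow: 34 L/min ÷ 60 = 0.5667 L/s.
Pplat = PIP − Raw × flow = 30.5 − 8.8 × 0.5667 = 30.5 − 4.987 = 25.513 cmH2O.

25.5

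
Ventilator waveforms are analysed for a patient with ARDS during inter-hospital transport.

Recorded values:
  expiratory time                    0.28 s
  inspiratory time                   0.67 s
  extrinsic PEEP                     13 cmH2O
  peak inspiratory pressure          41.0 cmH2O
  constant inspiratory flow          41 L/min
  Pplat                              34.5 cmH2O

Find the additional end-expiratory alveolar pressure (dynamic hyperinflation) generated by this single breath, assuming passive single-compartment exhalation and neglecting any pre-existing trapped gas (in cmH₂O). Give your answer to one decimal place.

5.4

Flow: 41 L/min ÷ 60 = 0.6833 L/s.
Vt = flow × Ti = 0.6833 L/s × 0.67 s × 1000 mL/L = 457.81 mL.
R = (PIP − Pplat)/V̇ = (41.0 − 34.5) / 0.6833 = 6.5/0.6833 = 9.513 cmH2O·s/L.
C = Vt/(Pplat − PEEP) = 457.81 / (34.5 − 13) = 457.81/21.5 = 21.293 mL/cmH2O.
τ = R × C = 9.513 × 0.02129 L/cmH2O = 0.2025 s.
Fraction remaining = e^(−Te/τ) = e^(−0.28/0.2025) = 0.2509; trapped volume = 457.81 × 0.2509 = 114.86 mL.
Additional alveolar pressure from trapping ≈ V_trapped / C = 114.86 / 21.293 = 5.394 cmH2O.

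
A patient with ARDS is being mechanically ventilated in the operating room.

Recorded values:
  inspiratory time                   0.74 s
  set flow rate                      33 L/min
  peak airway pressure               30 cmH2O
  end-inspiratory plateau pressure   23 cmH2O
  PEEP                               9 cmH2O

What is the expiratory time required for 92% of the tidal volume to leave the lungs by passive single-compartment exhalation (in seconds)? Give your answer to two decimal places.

Flow: 33 L/min ÷ 60 = 0.55 L/s.
Vt = flow × Ti = 0.55 L/s × 0.74 s × 1000 mL/L = 407.0 mL.
R = (PIP − Pplat)/V̇ = (30 − 23) / 0.55 = 7.0/0.55 = 12.727 cmH2O·s/L.
C = Vt/(Pplat − PEEP) = 407.0 / (23 − 9) = 407.0/14.0 = 29.071 mL/cmH2O.
τ = R × C = 12.727 × 0.02907 L/cmH2O = 0.37 s.
t = −τ·ln(1 − 0.92) = −0.37·ln(0.08) = 0.9345 s.

0.93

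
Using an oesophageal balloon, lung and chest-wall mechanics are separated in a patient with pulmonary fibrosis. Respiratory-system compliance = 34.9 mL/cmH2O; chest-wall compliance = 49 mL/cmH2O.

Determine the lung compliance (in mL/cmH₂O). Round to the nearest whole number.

1/CL = 1/Crs − 1/Ccw.
1/CL = 1/34.9 − 1/49 = 0.008245.
CL = 121.29 mL/cmH2O.

121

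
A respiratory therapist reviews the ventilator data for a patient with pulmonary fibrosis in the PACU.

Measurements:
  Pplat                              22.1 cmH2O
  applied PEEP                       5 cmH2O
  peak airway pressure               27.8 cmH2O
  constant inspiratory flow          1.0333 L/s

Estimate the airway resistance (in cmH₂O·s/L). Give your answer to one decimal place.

Raw = (PIP − Pplat) / flow = (27.8 − 22.1) / 1.0333 = 5.7 / 1.0333 = 5.516 cmH2O·s/L.

5.5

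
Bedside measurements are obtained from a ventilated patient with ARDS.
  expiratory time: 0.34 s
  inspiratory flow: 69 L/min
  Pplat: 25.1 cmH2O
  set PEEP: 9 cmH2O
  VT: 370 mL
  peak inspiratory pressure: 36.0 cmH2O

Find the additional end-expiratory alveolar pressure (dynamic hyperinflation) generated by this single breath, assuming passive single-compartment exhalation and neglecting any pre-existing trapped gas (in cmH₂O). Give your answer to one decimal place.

3.4

Flow: 69 L/min ÷ 60 = 1.15 L/s.
R = (PIP − Pplat)/V̇ = (36.0 − 25.1) / 1.15 = 10.9/1.15 = 9.478 cmH2O·s/L.
C = Vt/(Pplat − PEEP) = 370.0 / (25.1 − 9) = 370.0/16.1 = 22.981 mL/cmH2O.
τ = R × C = 9.478 × 0.02298 L/cmH2O = 0.2178 s.
Fraction remaining = e^(−Te/τ) = e^(−0.34/0.2178) = 0.2099; trapped volume = 370.0 × 0.2099 = 77.663 mL.
Additional alveolar pressure from trapping ≈ V_trapped / C = 77.663 / 22.981 = 3.379 cmH2O.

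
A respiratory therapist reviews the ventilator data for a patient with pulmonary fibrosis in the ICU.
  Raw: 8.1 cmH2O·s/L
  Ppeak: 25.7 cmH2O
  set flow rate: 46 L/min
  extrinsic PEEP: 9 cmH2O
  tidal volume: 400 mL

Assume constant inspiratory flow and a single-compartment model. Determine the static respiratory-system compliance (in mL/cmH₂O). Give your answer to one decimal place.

38.1

Flow: 46 L/min ÷ 60 = 0.7667 L/s.
Equation of motion (constant flow): PIP = Vt/C + R·V̇ + PEEP.
Vt/C = PIP − R·V̇ − PEEP = 25.7 − 8.1×0.7667 − 9 = 25.7 − 6.21 − 9 = 10.49 cmH2O.
C = Vt / 10.49 = 400 / 10.49 = 38.132 mL/cmH2O.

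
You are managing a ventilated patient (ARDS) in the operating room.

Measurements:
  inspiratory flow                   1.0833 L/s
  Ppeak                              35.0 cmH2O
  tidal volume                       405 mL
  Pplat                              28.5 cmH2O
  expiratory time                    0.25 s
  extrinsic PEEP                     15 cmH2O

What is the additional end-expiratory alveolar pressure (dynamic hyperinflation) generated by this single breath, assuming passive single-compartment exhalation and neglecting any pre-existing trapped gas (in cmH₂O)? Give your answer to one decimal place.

R = (PIP − Pplat)/V̇ = (35.0 − 28.5) / 1.0833 = 6.5/1.0833 = 6.0 cmH2O·s/L.
C = Vt/(Pplat − PEEP) = 405.0 / (28.5 − 15) = 405.0/13.5 = 30.0 mL/cmH2O.
τ = R × C = 6.0 × 0.03 L/cmH2O = 0.18 s.
Fraction remaining = e^(−Te/τ) = e^(−0.25/0.18) = 0.2494; trapped volume = 405.0 × 0.2494 = 101.01 mL.
Additional alveolar pressure from trapping ≈ V_trapped / C = 101.01 / 30.0 = 3.367 cmH2O.

3.4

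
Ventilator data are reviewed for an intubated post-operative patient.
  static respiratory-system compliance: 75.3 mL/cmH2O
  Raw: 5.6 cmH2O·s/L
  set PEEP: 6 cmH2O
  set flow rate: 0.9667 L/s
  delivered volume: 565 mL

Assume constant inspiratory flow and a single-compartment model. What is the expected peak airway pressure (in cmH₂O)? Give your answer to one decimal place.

18.9

Equation of motion (constant flow): PIP = Vt/C + R·V̇ + PEEP.
PIP = 565/75.3 + 5.6×0.9667 + 6 = 7.503 + 5.414 + 6 = 18.917 cmH2O.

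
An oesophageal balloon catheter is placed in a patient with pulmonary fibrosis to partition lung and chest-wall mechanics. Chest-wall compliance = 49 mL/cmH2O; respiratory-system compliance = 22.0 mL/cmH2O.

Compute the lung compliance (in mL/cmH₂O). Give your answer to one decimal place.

1/CL = 1/Crs − 1/Ccw.
1/CL = 1/22.0 − 1/49 = 0.02505.
CL = 39.92 mL/cmH2O.

39.9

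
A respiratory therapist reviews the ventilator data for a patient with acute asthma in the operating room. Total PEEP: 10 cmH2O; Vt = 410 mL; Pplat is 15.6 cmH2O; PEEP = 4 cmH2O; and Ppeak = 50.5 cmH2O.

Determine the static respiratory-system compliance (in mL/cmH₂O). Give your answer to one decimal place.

73.2

End-expiratory occlusion gives total PEEP = 10 cmH2O (intrinsic PEEP = 10 − 4 = 6). Use total PEEP for the elastic gradient.
Cstat = Vt / (Pplat − PEEPtotal) = 410 / (15.6 − 10) = 410 / 5.6 = 73.214 mL/cmH2O.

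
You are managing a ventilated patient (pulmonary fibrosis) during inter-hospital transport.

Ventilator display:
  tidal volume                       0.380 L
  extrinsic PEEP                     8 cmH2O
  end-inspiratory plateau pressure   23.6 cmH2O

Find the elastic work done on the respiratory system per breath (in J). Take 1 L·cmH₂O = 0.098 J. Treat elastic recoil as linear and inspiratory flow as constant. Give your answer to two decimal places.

Elastic work ≈ ½ × (Pplat − PEEP) × Vt = 0.5 × (23.6 − 8) × 0.380 L = 0.5 × 15.6 × 0.380 = 2.964 L·cmH2O.
× 0.098 J/(L·cmH2O) → 0.2905 J.

0.29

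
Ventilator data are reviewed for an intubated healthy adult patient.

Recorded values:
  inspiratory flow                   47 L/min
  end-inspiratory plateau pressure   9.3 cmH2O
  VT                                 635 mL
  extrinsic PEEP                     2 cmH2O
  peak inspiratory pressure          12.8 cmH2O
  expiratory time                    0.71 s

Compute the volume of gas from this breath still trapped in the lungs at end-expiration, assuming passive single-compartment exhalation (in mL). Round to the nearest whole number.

102

Flow: 47 L/min ÷ 60 = 0.7833 L/s.
R = (PIP − Pplat)/V̇ = (12.8 − 9.3) / 0.7833 = 3.5/0.7833 = 4.468 cmH2O·s/L.
C = Vt/(Pplat − PEEP) = 635.0 / (9.3 − 2) = 635.0/7.3 = 86.986 mL/cmH2O.
τ = R × C = 4.468 × 0.08699 L/cmH2O = 0.3887 s.
Fraction remaining = e^(−Te/τ) = e^(−0.71/0.3887) = 0.161.
Trapped volume = 635.0 × 0.161 = 102.24 mL.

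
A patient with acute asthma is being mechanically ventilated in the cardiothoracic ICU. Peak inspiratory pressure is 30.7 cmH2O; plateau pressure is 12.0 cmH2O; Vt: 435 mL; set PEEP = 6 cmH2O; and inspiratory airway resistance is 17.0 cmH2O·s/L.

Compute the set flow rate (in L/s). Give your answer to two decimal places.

flow = (PIP − Pplat) / Raw = 18.7 / 17.0 = 1.1 L/s.

1.10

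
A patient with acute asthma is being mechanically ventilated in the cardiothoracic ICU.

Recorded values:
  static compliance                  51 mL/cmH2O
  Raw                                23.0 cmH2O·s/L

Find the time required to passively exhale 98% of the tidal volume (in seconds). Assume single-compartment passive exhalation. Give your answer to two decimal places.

τ = R × C = 23.0 × 51 mL/cmH2O = 23.0 × 0.051 L/cmH2O = 1.173 s.
Exhaled fraction f = 1 − e^(−t/τ) → t = −τ·ln(1 − f) = −1.173·ln(0.02) = 4.589 s.

4.59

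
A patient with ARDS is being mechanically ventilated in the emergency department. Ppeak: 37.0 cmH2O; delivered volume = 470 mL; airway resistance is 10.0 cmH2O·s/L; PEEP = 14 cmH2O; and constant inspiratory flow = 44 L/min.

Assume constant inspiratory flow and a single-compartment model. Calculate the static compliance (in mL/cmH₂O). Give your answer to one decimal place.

Flow: 44 L/min ÷ 60 = 0.7333 L/s.
Equation of motion (constant flow): PIP = Vt/C + R·V̇ + PEEP.
Vt/C = PIP − R·V̇ − PEEP = 37.0 − 10.0×0.7333 − 14 = 37.0 − 7.333 − 14 = 15.667 cmH2O.
C = Vt / 15.667 = 470 / 15.667 = 29.999 mL/cmH2O.

30.0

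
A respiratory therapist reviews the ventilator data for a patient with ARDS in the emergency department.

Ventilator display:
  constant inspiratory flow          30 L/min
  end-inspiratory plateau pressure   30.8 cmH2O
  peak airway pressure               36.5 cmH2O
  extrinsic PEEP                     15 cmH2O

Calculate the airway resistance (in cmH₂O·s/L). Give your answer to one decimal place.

11.4

Flow: 30 L/min ÷ 60 = 0.5 L/s.
Raw = (PIP − Pplat) / flow = (36.5 − 30.8) / 0.5 = 5.7 / 0.5 = 11.4 cmH2O·s/L.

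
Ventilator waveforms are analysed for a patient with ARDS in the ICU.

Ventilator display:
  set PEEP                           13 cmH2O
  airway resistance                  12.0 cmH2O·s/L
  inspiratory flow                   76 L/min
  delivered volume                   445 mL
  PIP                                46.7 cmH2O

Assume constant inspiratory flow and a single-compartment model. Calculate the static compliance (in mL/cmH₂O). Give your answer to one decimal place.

Flow: 76 L/min ÷ 60 = 1.2667 L/s.
Equation of motion (constant flow): PIP = Vt/C + R·V̇ + PEEP.
Vt/C = PIP − R·V̇ − PEEP = 46.7 − 12.0×1.2667 − 13 = 46.7 − 15.2 − 13 = 18.5 cmH2O.
C = Vt / 18.5 = 445 / 18.5 = 24.054 mL/cmH2O.

24.1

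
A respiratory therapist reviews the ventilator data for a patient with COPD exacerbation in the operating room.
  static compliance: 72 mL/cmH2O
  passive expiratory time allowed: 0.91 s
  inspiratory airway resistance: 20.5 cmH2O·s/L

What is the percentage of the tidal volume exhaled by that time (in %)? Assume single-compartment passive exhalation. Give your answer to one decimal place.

46.0

τ = R × C = 20.5 × 72 mL/cmH2O = 20.5 × 0.072 L/cmH2O = 1.476 s.
Passive exhalation: V(t)/V₀ = e^(−t/τ) = e^(−0.91/1.476) = 0.5398.
Fraction exhaled = 1 − 0.5398 = 0.4602 → 46.02%.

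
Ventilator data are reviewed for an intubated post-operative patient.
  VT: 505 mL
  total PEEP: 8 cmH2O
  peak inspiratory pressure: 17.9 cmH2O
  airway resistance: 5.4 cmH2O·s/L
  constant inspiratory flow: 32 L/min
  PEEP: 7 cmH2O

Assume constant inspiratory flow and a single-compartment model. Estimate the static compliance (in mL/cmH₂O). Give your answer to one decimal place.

71.9

Flow: 32 L/min ÷ 60 = 0.5333 L/s.
Total PEEP = 8 cmH2O (set 7 + intrinsic 1); this is the baseline alveolar pressure.
Equation of motion (constant flow): PIP = Vt/C + R·V̇ + PEEP.
Vt/C = PIP − R·V̇ − PEEP = 17.9 − 5.4×0.5333 − 8 = 17.9 − 2.88 − 8 = 7.02 cmH2O.
C = Vt / 7.02 = 505 / 7.02 = 71.937 mL/cmH2O.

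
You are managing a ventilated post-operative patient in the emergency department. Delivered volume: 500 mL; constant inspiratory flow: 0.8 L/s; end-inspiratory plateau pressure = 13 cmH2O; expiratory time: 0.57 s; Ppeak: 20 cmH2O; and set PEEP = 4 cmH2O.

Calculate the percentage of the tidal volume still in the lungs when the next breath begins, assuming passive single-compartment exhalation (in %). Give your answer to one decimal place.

R = (PIP − Pplat)/V̇ = (20 − 13) / 0.8 = 7.0/0.8 = 8.75 cmH2O·s/L.
C = Vt/(Pplat − PEEP) = 500.0 / (13 − 4) = 500.0/9.0 = 55.556 mL/cmH2O.
τ = R × C = 8.75 × 0.05556 L/cmH2O = 0.4862 s.
Fraction remaining at end-expiration = e^(−Te/τ) = e^(−0.57/0.4862) = 0.3096 → 30.96%.

31.0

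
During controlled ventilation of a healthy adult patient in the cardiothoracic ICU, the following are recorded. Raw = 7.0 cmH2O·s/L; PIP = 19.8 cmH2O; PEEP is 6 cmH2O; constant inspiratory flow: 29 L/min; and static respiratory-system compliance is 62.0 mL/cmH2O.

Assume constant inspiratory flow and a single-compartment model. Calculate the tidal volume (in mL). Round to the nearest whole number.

646

Flow: 29 L/min ÷ 60 = 0.4833 L/s.
Equation of motion (constant flow): PIP = Vt/C + R·V̇ + PEEP.
Vt/C = PIP − R·V̇ − PEEP = 19.8 − 3.383 − 6 = 10.417 cmH2O.
Vt = C × 10.417 = 62.0 × 10.417 = 645.85 mL.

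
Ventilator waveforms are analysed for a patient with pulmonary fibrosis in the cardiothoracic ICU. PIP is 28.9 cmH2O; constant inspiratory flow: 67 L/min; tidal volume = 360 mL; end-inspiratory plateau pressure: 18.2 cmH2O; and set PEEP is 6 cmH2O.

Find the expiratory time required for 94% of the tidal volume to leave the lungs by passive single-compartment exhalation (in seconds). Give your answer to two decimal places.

Flow: 67 L/min ÷ 60 = 1.1167 L/s.
R = (PIP − Pplat)/V̇ = (28.9 − 18.2) / 1.1167 = 10.7/1.1167 = 9.582 cmH2O·s/L.
C = Vt/(Pplat − PEEP) = 360.0 / (18.2 − 6) = 360.0/12.2 = 29.508 mL/cmH2O.
τ = R × C = 9.582 × 0.02951 L/cmH2O = 0.2828 s.
t = −τ·ln(1 − 0.94) = −0.2828·ln(0.06) = 0.7956 s.

0.80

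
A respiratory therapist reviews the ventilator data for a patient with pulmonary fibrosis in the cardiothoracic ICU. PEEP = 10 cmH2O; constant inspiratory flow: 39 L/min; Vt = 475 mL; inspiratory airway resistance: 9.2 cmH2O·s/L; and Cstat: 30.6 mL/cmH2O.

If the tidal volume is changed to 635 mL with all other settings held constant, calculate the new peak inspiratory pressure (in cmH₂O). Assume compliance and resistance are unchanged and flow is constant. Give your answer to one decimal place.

36.7

Flow: 39 L/min ÷ 60 = 0.65 L/s.
PIP = Vt/C + R·V̇ + PEEP (constant-flow equation of motion).
Only the elastic term changes: ΔPIP = ΔVt / C = (635 − 475) / 30.6 = 5.229 cmH2O.
Original PIP = 475/30.6 + 9.2×0.65 + 10 = 31.503 cmH2O; new PIP = 31.503 + (5.229) = 36.732 cmH2O.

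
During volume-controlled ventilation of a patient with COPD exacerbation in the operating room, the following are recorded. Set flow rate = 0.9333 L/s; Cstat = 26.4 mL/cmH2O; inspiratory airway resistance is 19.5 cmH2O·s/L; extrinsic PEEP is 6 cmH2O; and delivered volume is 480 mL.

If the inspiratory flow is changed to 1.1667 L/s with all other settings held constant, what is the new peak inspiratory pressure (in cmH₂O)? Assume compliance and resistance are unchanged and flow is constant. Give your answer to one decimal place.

46.9

PIP = Vt/C + R·V̇ + PEEP (constant-flow equation of motion).
Only the resistive term changes: ΔPIP = R × ΔV̇ = 19.5 × (1.1667 − 0.9333) = 19.5 × 0.2334 = 4.551 cmH2O.
Original PIP = 480/26.4 + 19.5×0.9333 + 6 = 42.381 cmH2O; new PIP = 42.381 + (4.551) = 46.932 cmH2O.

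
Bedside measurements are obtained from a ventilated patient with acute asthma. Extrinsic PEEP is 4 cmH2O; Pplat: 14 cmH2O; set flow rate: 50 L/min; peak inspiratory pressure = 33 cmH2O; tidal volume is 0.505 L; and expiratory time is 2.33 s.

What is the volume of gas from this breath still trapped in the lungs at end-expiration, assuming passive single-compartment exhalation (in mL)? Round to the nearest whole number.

Flow: 50 L/min ÷ 60 = 0.8333 L/s.
R = (PIP − Pplat)/V̇ = (33 − 14) / 0.8333 = 19.0/0.8333 = 22.801 cmH2O·s/L.
C = Vt/(Pplat − PEEP) = 505.0 / (14 − 4) = 505.0/10.0 = 50.5 mL/cmH2O.
τ = R × C = 22.801 × 0.0505 L/cmH2O = 1.151 s.
Fraction remaining = e^(−Te/τ) = e^(−2.33/1.151) = 0.1321.
Trapped volume = 505.0 × 0.1321 = 66.711 mL.

67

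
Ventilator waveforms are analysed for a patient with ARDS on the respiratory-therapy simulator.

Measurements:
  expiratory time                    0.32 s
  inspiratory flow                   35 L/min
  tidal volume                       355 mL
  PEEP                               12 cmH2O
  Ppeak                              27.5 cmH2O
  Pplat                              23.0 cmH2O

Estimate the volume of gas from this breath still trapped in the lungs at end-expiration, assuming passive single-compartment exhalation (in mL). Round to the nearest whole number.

98

Flow: 35 L/min ÷ 60 = 0.5833 L/s.
R = (PIP − Pplat)/V̇ = (27.5 − 23.0) / 0.5833 = 4.5/0.5833 = 7.715 cmH2O·s/L.
C = Vt/(Pplat − PEEP) = 355.0 / (23.0 − 12) = 355.0/11.0 = 32.273 mL/cmH2O.
τ = R × C = 7.715 × 0.03227 L/cmH2O = 0.249 s.
Fraction remaining = e^(−Te/τ) = e^(−0.32/0.249) = 0.2766.
Trapped volume = 355.0 × 0.2766 = 98.193 mL.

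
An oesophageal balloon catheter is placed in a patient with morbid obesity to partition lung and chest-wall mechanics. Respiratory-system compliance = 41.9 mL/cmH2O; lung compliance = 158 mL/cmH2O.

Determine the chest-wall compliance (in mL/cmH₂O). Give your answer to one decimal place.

57.0

1/Ccw = 1/Crs − 1/CL.
1/Ccw = 1/41.9 − 1/158 = 0.01754.
Ccw = 57.013 mL/cmH2O.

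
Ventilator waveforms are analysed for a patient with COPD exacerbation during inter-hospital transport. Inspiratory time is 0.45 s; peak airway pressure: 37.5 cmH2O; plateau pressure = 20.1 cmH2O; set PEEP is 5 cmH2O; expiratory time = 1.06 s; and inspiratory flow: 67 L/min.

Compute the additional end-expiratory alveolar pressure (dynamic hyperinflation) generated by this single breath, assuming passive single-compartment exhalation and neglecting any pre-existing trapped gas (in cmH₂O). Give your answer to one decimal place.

Flow: 67 L/min ÷ 60 = 1.1167 L/s.
Vt = flow × Ti = 1.1167 L/s × 0.45 s × 1000 mL/L = 502.52 mL.
R = (PIP − Pplat)/V̇ = (37.5 − 20.1) / 1.1167 = 17.4/1.1167 = 15.582 cmH2O·s/L.
C = Vt/(Pplat − PEEP) = 502.52 / (20.1 − 5) = 502.52/15.1 = 33.279 mL/cmH2O.
τ = R × C = 15.582 × 0.03328 L/cmH2O = 0.5186 s.
Fraction remaining = e^(−Te/τ) = e^(−1.06/0.5186) = 0.1295; trapped volume = 502.52 × 0.1295 = 65.076 mL.
Additional alveolar pressure from trapping ≈ V_trapped / C = 65.076 / 33.279 = 1.955 cmH2O.

2.0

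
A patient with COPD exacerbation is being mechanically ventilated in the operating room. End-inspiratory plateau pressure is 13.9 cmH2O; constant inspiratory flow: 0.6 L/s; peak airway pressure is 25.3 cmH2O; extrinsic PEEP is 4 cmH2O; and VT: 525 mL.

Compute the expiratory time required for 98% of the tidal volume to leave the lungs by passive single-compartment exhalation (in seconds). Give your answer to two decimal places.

3.94

R = (PIP − Pplat)/V̇ = (25.3 − 13.9) / 0.6 = 11.4/0.6 = 19.0 cmH2O·s/L.
C = Vt/(Pplat − PEEP) = 525.0 / (13.9 − 4) = 525.0/9.9 = 53.03 mL/cmH2O.
τ = R × C = 19.0 × 0.05303 L/cmH2O = 1.008 s.
t = −τ·ln(1 − 0.98) = −1.008·ln(0.02) = 3.943 s.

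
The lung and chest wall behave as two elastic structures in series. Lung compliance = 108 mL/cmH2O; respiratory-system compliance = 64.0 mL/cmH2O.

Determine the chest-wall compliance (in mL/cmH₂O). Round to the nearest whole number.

157

1/Ccw = 1/Crs − 1/CL.
1/Ccw = 1/64.0 − 1/108 = 0.006366.
Ccw = 157.08 mL/cmH2O.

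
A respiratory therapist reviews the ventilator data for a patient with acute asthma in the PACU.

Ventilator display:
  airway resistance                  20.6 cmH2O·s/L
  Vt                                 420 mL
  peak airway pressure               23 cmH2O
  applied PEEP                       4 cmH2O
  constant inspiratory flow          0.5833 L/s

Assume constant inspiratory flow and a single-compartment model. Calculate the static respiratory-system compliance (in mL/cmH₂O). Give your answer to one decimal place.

Equation of motion (constant flow): PIP = Vt/C + R·V̇ + PEEP.
Vt/C = PIP − R·V̇ − PEEP = 23 − 20.6×0.5833 − 4 = 23 − 12.016 − 4 = 6.984 cmH2O.
C = Vt / 6.984 = 420 / 6.984 = 60.137 mL/cmH2O.

60.1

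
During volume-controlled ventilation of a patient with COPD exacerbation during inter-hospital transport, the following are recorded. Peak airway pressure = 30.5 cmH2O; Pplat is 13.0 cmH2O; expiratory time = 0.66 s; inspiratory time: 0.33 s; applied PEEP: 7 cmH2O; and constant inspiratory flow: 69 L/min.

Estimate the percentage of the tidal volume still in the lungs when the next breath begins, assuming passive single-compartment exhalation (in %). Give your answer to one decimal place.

50.4

Flow: 69 L/min ÷ 60 = 1.15 L/s.
Vt = flow × Ti = 1.15 L/s × 0.33 s × 1000 mL/L = 379.5 mL.
R = (PIP − Pplat)/V̇ = (30.5 − 13.0) / 1.15 = 17.5/1.15 = 15.217 cmH2O·s/L.
C = Vt/(Pplat − PEEP) = 379.5 / (13.0 − 7) = 379.5/6.0 = 63.25 mL/cmH2O.
τ = R × C = 15.217 × 0.06325 L/cmH2O = 0.9625 s.
Fraction remaining at end-expiration = e^(−Te/τ) = e^(−0.66/0.9625) = 0.5037 → 50.37%.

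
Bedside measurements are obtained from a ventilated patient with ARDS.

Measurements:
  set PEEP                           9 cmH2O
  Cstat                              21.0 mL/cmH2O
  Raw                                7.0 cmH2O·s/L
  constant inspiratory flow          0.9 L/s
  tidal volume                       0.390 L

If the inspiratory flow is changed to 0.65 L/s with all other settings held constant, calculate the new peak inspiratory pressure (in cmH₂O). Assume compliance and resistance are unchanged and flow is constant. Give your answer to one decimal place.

PIP = Vt/C + R·V̇ + PEEP (constant-flow equation of motion).
Only the resistive term changes: ΔPIP = R × ΔV̇ = 7.0 × (0.65 − 0.9) = 7.0 × -0.25 = -1.75 cmH2O.
Original PIP = 390/21.0 + 7.0×0.9 + 9 = 33.871 cmH2O; new PIP = 33.871 + (-1.75) = 32.121 cmH2O.

32.1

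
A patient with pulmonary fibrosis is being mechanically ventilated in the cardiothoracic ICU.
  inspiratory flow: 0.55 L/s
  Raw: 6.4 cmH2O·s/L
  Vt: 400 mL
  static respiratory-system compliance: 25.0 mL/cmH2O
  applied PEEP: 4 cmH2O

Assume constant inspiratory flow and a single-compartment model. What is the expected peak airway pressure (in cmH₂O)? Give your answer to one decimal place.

Equation of motion (constant flow): PIP = Vt/C + R·V̇ + PEEP.
PIP = 400/25.0 + 6.4×0.55 + 4 = 16.0 + 3.52 + 4 = 23.52 cmH2O.

23.5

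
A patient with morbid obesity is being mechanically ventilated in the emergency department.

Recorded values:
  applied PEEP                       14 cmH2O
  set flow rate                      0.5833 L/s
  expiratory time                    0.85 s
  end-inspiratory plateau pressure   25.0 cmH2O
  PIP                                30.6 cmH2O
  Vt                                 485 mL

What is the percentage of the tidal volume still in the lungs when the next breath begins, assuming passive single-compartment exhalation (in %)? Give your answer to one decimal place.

R = (PIP − Pplat)/V̇ = (30.6 − 25.0) / 0.5833 = 5.6/0.5833 = 9.601 cmH2O·s/L.
C = Vt/(Pplat − PEEP) = 485.0 / (25.0 − 14) = 485.0/11.0 = 44.091 mL/cmH2O.
τ = R × C = 9.601 × 0.04409 L/cmH2O = 0.4233 s.
Fraction remaining at end-expiration = e^(−Te/τ) = e^(−0.85/0.4233) = 0.1343 → 13.43%.

13.4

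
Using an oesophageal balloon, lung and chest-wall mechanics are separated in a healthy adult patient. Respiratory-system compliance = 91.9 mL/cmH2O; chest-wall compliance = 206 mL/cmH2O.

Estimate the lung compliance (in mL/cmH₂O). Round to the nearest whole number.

1/CL = 1/Crs − 1/Ccw.
1/CL = 1/91.9 − 1/206 = 0.006027.
CL = 165.92 mL/cmH2O.

166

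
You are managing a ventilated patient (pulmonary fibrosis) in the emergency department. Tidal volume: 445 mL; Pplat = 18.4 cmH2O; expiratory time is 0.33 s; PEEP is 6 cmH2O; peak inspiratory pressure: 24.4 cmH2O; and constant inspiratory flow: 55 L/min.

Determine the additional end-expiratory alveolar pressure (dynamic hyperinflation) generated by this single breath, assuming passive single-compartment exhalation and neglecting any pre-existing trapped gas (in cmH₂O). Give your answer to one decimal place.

3.0

Flow: 55 L/min ÷ 60 = 0.9167 L/s.
R = (PIP − Pplat)/V̇ = (24.4 − 18.4) / 0.9167 = 6.0/0.9167 = 6.545 cmH2O·s/L.
C = Vt/(Pplat − PEEP) = 445.0 / (18.4 − 6) = 445.0/12.4 = 35.887 mL/cmH2O.
τ = R × C = 6.545 × 0.03589 L/cmH2O = 0.2349 s.
Fraction remaining = e^(−Te/τ) = e^(−0.33/0.2349) = 0.2454; trapped volume = 445.0 × 0.2454 = 109.2 mL.
Additional alveolar pressure from trapping ≈ V_trapped / C = 109.2 / 35.887 = 3.043 cmH2O.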